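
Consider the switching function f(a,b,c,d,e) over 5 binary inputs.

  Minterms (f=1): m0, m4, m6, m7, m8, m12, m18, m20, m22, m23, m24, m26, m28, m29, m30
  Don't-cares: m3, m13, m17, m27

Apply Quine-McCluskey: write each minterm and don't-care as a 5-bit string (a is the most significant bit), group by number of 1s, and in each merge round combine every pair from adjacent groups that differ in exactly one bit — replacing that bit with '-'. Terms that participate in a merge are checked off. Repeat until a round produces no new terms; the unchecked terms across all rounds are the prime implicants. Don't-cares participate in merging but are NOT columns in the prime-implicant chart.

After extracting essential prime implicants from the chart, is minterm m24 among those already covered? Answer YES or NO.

NO

[col 0] 00000*, 00011*, 00100*, 00110*, 00111*, 01000*, 01100*, 01101*, 10001, 10010*, 10100*, 10110*, 10111*, 11000*, 11010*, 11011*, 11100*, 11101*, 11110*
[col 1] -0100*, -0110*, -0111*, -1000*, -1100*, -1101*, 0-000*, 0-100*, 00-00*, 00-11, 001-0*, 0011-*, 01-00*, 0110-*, 1-010*, 1-100*, 1-110*, 10-10*, 101-0*, 1011-*, 11-00*, 11-10*, 110-0*, 1101-, 111-0*, 1110-*
[col 2] --100, -01-0, -011-, -1-00, -110-, 0--00, 1--10, 1-1-0, 11--0
Prime implicants: --100, -01-0, -011-, -1-00, -110-, 0--00, 00-11, 1--10, 1-1-0, 10001, 11--0, 1101-
PI chart (minterm → PIs covering it):
  0 | 0--00  (sole → essential)
  4 | --100,-01-0,0--00
  6 | -01-0,-011-
  7 | -011-,00-11
  8 | -1-00,0--00
  12 | --100,-1-00,-110-,0--00
  18 | 1--10  (sole → essential)
  20 | --100,-01-0,1-1-0
  22 | -01-0,-011-,1--10,1-1-0
  23 | -011-  (sole → essential)
  24 | -1-00,11--0
  26 | 1--10,11--0,1101-
  28 | --100,-1-00,-110-,1-1-0,11--0
  29 | -110-  (sole → essential)
  30 | 1--10,1-1-0,11--0
Essential prime implicants: -011-, -110-, 0--00, 1--10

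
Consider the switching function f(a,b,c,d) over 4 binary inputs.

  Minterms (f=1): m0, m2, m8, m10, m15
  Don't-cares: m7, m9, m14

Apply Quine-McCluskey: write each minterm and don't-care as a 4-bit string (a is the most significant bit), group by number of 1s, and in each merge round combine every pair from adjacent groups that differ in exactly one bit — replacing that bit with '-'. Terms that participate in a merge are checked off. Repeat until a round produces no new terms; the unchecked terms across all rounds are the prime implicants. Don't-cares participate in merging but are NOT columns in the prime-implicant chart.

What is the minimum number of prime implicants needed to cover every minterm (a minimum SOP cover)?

2

size-2^0 implicants → 0000(✓)  0010(✓)  0111(✓)  1000(✓)  1001(✓)  1010(✓)  1110(✓)  1111(✓)
size-2^1 implicants → -000(✓)  -010(✓)  -111  00-0(✓)  1-10  10-0(✓)  100-  111-
size-2^2 implicants → -0-0
Unchecked terms (primes): -0-0, -111, 1-10, 100-, 111-
Minterm coverage:
  m0 ⊆ -0-0 [E]
  m2 ⊆ -0-0 [E]
  m8 ⊆ -0-0,100-
  m10 ⊆ -0-0,1-10
  m15 ⊆ -111,111-
E = {-0-0}
Petrick residual → -111
Cover = b'd' + bcd  |cover|=2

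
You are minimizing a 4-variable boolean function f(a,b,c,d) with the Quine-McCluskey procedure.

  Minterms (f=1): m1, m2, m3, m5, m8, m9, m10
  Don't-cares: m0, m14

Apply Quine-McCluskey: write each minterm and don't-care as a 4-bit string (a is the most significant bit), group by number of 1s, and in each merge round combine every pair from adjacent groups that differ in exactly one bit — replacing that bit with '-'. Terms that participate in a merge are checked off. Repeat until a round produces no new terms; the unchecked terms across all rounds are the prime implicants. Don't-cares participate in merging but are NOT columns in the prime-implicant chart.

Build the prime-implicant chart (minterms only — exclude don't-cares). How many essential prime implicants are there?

3

[col 0] 0000*, 0001*, 0010*, 0011*, 0101*, 1000*, 1001*, 1010*, 1110*
[col 1] -000*, -001*, -010*, 0-01, 00-0*, 00-1*, 000-*, 001-*, 1-10, 10-0*, 100-*
[col 2] -0-0, -00-, 00--
Prime implicants: -0-0, -00-, 0-01, 00--, 1-10
PI chart (minterm → PIs covering it):
  1 | -00-,0-01,00--
  2 | -0-0,00--
  3 | 00--  (sole → essential)
  5 | 0-01  (sole → essential)
  8 | -0-0,-00-
  9 | -00-  (sole → essential)
  10 | -0-0,1-10
Essential prime implicants: -00-, 0-01, 00--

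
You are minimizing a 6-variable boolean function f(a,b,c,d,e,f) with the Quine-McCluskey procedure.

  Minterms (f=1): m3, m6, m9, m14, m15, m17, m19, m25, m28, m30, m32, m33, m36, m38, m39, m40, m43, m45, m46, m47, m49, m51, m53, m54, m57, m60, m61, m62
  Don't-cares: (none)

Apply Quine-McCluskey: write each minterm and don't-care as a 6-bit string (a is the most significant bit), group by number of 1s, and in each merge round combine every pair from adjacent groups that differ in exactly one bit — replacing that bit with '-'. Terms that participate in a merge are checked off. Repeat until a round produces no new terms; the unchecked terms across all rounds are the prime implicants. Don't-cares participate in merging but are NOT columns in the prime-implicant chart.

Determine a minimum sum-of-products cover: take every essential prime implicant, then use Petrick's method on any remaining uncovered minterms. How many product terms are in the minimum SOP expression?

Round 0: 000011✓ 000110✓ 001001✓ 001110✓ 001111✓ 010001✓ 010011✓ 011001✓ 011100✓ 011110✓ 100000✓ 100001✓ 100100✓ 100110✓ 100111✓ 101000✓ 101011✓ 101101✓ 101110✓ 101111✓ 110001✓ 110011✓ 110101✓ 110110✓ 111001✓ 111100✓ 111101✓ 111110✓
Round 1: -00110✓ -01110✓ -01111✓ -10001✓ -10011✓ -11001✓ -11100✓ -11110✓ 0-0011 0-1001 0-1110✓ 00-110✓ 00111-✓ 01-001✓ 0100-1✓ 0111-0✓ 1-0001 1-0110✓ 1-1101 1-1110✓ 10-000 10-110✓ 10-111✓ 100-00 10000- 1001-0 10011-✓ 101-11 1011-1 10111-✓ 11-001✓ 11-101✓ 11-110✓ 110-01✓ 1100-1✓ 111-01✓ 1111-0✓ 11110-
Round 2: --1110 -0-110 -0111- -1-001 -100-1 -111-0 1--110 10-11- 11--01
PIs = {--1110, -0-110, -0111-, -1-001, -100-1, -111-0, 0-0011, 0-1001, 1--110, 1-0001, 1-1101, 10-000, 10-11-, 100-00, 10000-, 1001-0, 101-11, 1011-1, 11--01, 11110-}
Coverage chart:
  m3: 0-0011 ←essential
  m6: -0-110 ←essential
  m9: 0-1001 ←essential
  m14: --1110,-0-110,-0111-
  m15: -0111- ←essential
  m17: -1-001,-100-1
  m19: -100-1,0-0011
  m25: -1-001,0-1001
  m28: -111-0 ←essential
  m30: --1110,-111-0
  m32: 10-000,100-00,10000-
  m33: 1-0001,10000-
  m36: 100-00,1001-0
  m38: -0-110,1--110,10-11-,1001-0
  m39: 10-11- ←essential
  m40: 10-000 ←essential
  m43: 101-11 ←essential
  m45: 1-1101,1011-1
  m46: --1110,-0-110,-0111-,1--110,10-11-
  m47: -0111-,10-11-,101-11,1011-1
  m49: -1-001,-100-1,1-0001,11--01
  m51: -100-1 ←essential
  m53: 11--01 ←essential
  m54: 1--110 ←essential
  m57: -1-001,11--01
  m60: -111-0,11110-
  m61: 1-1101,11--01,11110-
  m62: --1110,-111-0,1--110
Essential: -0-110, -0111-, -100-1, -111-0, 0-0011, 0-1001, 1--110, 10-000, 10-11-, 101-11, 11--01
Petrick residual → 1-0001, 1-1101, 100-00
Min cover (14 terms): b'def' + b'cde + bc'd'f + bcdf' + a'c'd'ef + a'cd'e'f + adef' + ac'd'e'f + acde'f + ab'd'e'f' + ab'de + ab'c'e'f' + ab'cef + abe'f

14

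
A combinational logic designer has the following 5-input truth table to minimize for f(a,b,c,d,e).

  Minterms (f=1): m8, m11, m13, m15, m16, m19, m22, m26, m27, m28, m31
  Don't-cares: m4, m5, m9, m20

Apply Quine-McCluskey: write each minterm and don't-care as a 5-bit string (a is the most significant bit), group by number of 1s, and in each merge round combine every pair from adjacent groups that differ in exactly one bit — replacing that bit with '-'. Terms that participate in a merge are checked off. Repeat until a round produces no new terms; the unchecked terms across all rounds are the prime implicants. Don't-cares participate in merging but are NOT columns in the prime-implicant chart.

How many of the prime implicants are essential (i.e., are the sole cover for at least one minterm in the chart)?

7

Round 0: 00100✓ 00101✓ 01000✓ 01001✓ 01011✓ 01101✓ 01111✓ 10000✓ 10011✓ 10100✓ 10110✓ 11010✓ 11011✓ 11100✓ 11111✓
Round 1: -0100 -1011✓ -1111✓ 0-101 0010- 01-01✓ 01-11✓ 010-1✓ 0100- 011-1✓ 1-011 1-100 10-00 101-0 11-11✓ 1101-
Round 2: -1-11 01--1
PIs = {-0100, -1-11, 0-101, 0010-, 01--1, 0100-, 1-011, 1-100, 10-00, 101-0, 1101-}
Coverage chart:
  m8: 0100- ←essential
  m11: -1-11,01--1
  m13: 0-101,01--1
  m15: -1-11,01--1
  m16: 10-00 ←essential
  m19: 1-011 ←essential
  m22: 101-0 ←essential
  m26: 1101- ←essential
  m27: -1-11,1-011,1101-
  m28: 1-100 ←essential
  m31: -1-11 ←essential
Essential: -1-11, 0100-, 1-011, 1-100, 10-00, 101-0, 1101-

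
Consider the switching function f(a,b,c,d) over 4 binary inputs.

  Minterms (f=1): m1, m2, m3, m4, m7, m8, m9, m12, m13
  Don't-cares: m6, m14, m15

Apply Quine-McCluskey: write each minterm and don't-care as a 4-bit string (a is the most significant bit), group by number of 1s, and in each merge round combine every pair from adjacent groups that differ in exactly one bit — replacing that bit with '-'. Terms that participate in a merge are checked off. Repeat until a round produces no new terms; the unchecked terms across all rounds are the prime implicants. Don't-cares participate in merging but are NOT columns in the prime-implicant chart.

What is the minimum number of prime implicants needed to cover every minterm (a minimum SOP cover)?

4

Round 0: 0001✓ 0010✓ 0011✓ 0100✓ 0110✓ 0111✓ 1000✓ 1001✓ 1100✓ 1101✓ 1110✓ 1111✓
Round 1: -001 -100✓ -110✓ -111✓ 0-10✓ 0-11✓ 00-1 001-✓ 01-0✓ 011-✓ 1-00✓ 1-01✓ 100-✓ 11-0✓ 11-1✓ 110-✓ 111-✓
Round 2: -1-0 -11- 0-1- 1-0- 11--
PIs = {-001, -1-0, -11-, 0-1-, 00-1, 1-0-, 11--}
Coverage chart:
  m1: -001,00-1
  m2: 0-1- ←essential
  m3: 0-1-,00-1
  m4: -1-0 ←essential
  m7: -11-,0-1-
  m8: 1-0- ←essential
  m9: -001,1-0-
  m12: -1-0,1-0-,11--
  m13: 1-0-,11--
Essential: -1-0, 0-1-, 1-0-
Petrick residual → -001
Min cover (4 terms): b'c'd + bd' + a'c + ac'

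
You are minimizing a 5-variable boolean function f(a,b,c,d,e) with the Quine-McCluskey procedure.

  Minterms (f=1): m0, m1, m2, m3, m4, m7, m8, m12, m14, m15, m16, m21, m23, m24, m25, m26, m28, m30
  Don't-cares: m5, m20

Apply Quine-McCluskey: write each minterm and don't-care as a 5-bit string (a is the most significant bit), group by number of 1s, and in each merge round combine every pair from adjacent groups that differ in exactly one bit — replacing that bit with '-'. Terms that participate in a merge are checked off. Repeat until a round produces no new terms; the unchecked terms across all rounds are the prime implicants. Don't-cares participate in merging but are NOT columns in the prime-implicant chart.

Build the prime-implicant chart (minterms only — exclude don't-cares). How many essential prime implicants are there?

Round 0: 00000✓ 00001✓ 00010✓ 00011✓ 00100✓ 00101✓ 00111✓ 01000✓ 01100✓ 01110✓ 01111✓ 10000✓ 10100✓ 10101✓ 10111✓ 11000✓ 11001✓ 11010✓ 11100✓ 11110✓
Round 1: -0000✓ -0100✓ -0101✓ -0111✓ -1000✓ -1100✓ -1110✓ 0-000✓ 0-100✓ 0-111 00-00✓ 00-01✓ 00-11✓ 000-0✓ 000-1✓ 0000-✓ 0001-✓ 001-1✓ 0010-✓ 01-00✓ 011-0✓ 0111- 1-000✓ 1-100✓ 10-00✓ 101-1✓ 1010-✓ 11-00✓ 11-10✓ 110-0✓ 1100- 111-0✓
Round 2: --000✓ --100✓ -0-00✓ -01-1 -010- -1-00✓ -11-0 0--00✓ 00--1 00-0- 000-- 1--00✓ 11--0
Round 3: ---00
PIs = {---00, -01-1, -010-, -11-0, 0-111, 00--1, 00-0-, 000--, 0111-, 11--0, 1100-}
Coverage chart:
  m0: ---00,00-0-,000--
  m1: 00--1,00-0-,000--
  m2: 000-- ←essential
  m3: 00--1,000--
  m4: ---00,-010-,00-0-
  m7: -01-1,0-111,00--1
  m8: ---00 ←essential
  m12: ---00,-11-0
  m14: -11-0,0111-
  m15: 0-111,0111-
  m16: ---00 ←essential
  m21: -01-1,-010-
  m23: -01-1 ←essential
  m24: ---00,11--0,1100-
  m25: 1100- ←essential
  m26: 11--0 ←essential
  m28: ---00,-11-0,11--0
  m30: -11-0,11--0
Essential: ---00, -01-1, 000--, 11--0, 1100-

5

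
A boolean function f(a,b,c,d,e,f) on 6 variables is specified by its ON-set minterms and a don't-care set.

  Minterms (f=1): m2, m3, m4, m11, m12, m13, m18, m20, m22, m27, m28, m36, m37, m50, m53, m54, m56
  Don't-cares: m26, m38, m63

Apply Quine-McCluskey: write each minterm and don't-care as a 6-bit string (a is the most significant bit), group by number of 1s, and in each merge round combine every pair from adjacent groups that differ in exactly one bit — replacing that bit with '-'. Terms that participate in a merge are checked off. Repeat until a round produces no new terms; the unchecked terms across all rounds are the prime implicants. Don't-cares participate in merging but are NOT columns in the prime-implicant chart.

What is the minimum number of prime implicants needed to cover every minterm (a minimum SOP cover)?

Round 0: 000010✓ 000011✓ 000100✓ 001011✓ 001100✓ 001101✓ 010010✓ 010100✓ 010110✓ 011010✓ 011011✓ 011100✓ 100100✓ 100101✓ 100110✓ 110010✓ 110101✓ 110110✓ 111000 111111
Round 1: -00100 -10010✓ -10110✓ 0-0010 0-0100✓ 0-1011 0-1100✓ 00-011 00-100✓ 00001- 00110- 01-010 01-100✓ 010-10✓ 0101-0 01101- 1-0101 1-0110 1001-0 10010- 110-10✓
Round 2: -10-10 0--100
PIs = {-00100, -10-10, 0--100, 0-0010, 0-1011, 00-011, 00001-, 00110-, 01-010, 0101-0, 01101-, 1-0101, 1-0110, 1001-0, 10010-, 111000, 111111}
Coverage chart:
  m2: 0-0010,00001-
  m3: 00-011,00001-
  m4: -00100,0--100
  m11: 0-1011,00-011
  m12: 0--100,00110-
  m13: 00110- ←essential
  m18: -10-10,0-0010,01-010
  m20: 0--100,0101-0
  m22: -10-10,0101-0
  m27: 0-1011,01101-
  m28: 0--100 ←essential
  m36: -00100,1001-0,10010-
  m37: 1-0101,10010-
  m50: -10-10 ←essential
  m53: 1-0101 ←essential
  m54: -10-10,1-0110
  m56: 111000 ←essential
Essential: -10-10, 0--100, 00110-, 1-0101, 111000
Petrick residual → -00100, 0-1011, 00001-
Min cover (8 terms): b'c'de'f' + bc'ef' + a'de'f' + a'cd'ef + a'b'c'd'e + a'b'cde' + ac'de'f + abcd'e'f'

8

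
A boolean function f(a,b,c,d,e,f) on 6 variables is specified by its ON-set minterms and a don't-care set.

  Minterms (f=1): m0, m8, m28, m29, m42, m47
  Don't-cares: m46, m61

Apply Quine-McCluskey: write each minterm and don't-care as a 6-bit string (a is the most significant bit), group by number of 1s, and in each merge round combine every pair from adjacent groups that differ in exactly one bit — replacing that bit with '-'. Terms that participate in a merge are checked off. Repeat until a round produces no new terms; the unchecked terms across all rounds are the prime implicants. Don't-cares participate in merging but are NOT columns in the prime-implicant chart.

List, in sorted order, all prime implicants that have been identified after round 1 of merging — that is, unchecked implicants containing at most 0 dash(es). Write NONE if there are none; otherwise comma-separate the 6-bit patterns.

NONE

size-2^0 implicants → 000000(✓)  001000(✓)  011100(✓)  011101(✓)  101010(✓)  101110(✓)  101111(✓)  111101(✓)
size-2^1 implicants → -11101  00-000  01110-  101-10  10111-
Unchecked terms (primes): -11101, 00-000, 01110-, 101-10, 10111-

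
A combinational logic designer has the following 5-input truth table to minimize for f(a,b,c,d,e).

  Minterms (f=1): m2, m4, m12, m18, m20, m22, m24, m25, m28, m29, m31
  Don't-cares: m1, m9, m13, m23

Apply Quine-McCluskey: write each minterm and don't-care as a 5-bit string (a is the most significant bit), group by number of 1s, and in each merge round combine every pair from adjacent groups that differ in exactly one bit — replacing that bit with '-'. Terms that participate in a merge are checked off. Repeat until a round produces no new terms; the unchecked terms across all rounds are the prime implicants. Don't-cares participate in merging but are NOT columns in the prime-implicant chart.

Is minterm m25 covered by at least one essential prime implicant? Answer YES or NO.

YES

size-2^0 implicants → 00001(✓)  00010(✓)  00100(✓)  01001(✓)  01100(✓)  01101(✓)  10010(✓)  10100(✓)  10110(✓)  10111(✓)  11000(✓)  11001(✓)  11100(✓)  11101(✓)  11111(✓)
size-2^1 implicants → -0010  -0100(✓)  -1001(✓)  -1100(✓)  -1101(✓)  0-001  0-100(✓)  01-01(✓)  0110-(✓)  1-100(✓)  1-111  10-10  101-0  1011-  11-00(✓)  11-01(✓)  1100-(✓)  111-1  1110-(✓)
size-2^2 implicants → --100  -1-01  -110-  11-0-
Unchecked terms (primes): --100, -0010, -1-01, -110-, 0-001, 1-111, 10-10, 101-0, 1011-, 11-0-, 111-1
Minterm coverage:
  m2 ⊆ -0010 [E]
  m4 ⊆ --100 [E]
  m12 ⊆ --100,-110-
  m18 ⊆ -0010,10-10
  m20 ⊆ --100,101-0
  m22 ⊆ 10-10,101-0,1011-
  m24 ⊆ 11-0- [E]
  m25 ⊆ -1-01,11-0-
  m28 ⊆ --100,-110-,11-0-
  m29 ⊆ -1-01,-110-,11-0-,111-1
  m31 ⊆ 1-111,111-1
E = {--100, -0010, 11-0-}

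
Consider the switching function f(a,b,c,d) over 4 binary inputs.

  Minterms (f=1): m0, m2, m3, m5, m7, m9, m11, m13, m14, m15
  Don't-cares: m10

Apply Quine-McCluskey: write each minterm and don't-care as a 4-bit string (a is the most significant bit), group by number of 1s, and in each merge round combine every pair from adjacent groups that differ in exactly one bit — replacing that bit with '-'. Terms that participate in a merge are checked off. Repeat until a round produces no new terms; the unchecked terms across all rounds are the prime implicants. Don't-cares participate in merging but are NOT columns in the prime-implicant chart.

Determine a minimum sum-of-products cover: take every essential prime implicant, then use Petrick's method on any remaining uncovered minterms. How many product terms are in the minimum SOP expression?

5

Round 0: 0000✓ 0010✓ 0011✓ 0101✓ 0111✓ 1001✓ 1010✓ 1011✓ 1101✓ 1110✓ 1111✓
Round 1: -010✓ -011✓ -101✓ -111✓ 0-11✓ 00-0 001-✓ 01-1✓ 1-01✓ 1-10✓ 1-11✓ 10-1✓ 101-✓ 11-1✓ 111-✓
Round 2: --11 -01- -1-1 1--1 1-1-
PIs = {--11, -01-, -1-1, 00-0, 1--1, 1-1-}
Coverage chart:
  m0: 00-0 ←essential
  m2: -01-,00-0
  m3: --11,-01-
  m5: -1-1 ←essential
  m7: --11,-1-1
  m9: 1--1 ←essential
  m11: --11,-01-,1--1,1-1-
  m13: -1-1,1--1
  m14: 1-1- ←essential
  m15: --11,-1-1,1--1,1-1-
Essential: -1-1, 00-0, 1--1, 1-1-
Petrick residual → --11
Min cover (5 terms): cd + bd + a'b'd' + ad + ac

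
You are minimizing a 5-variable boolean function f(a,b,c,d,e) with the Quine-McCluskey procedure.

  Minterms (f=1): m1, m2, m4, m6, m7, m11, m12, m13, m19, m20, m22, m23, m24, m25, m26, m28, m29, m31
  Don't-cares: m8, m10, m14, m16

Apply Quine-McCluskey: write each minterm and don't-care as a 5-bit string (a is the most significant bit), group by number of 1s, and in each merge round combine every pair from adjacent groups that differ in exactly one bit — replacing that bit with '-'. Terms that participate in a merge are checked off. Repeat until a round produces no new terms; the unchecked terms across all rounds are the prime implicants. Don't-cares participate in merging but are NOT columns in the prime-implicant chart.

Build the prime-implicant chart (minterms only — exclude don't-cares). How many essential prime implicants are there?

8

Round 0: 00001 00010✓ 00100✓ 00110✓ 00111✓ 01000✓ 01010✓ 01011✓ 01100✓ 01101✓ 01110✓ 10000✓ 10011✓ 10100✓ 10110✓ 10111✓ 11000✓ 11001✓ 11010✓ 11100✓ 11101✓ 11111✓
Round 1: -0100✓ -0110✓ -0111✓ -1000✓ -1010✓ -1100✓ -1101✓ 0-010✓ 0-100✓ 0-110✓ 00-10✓ 001-0✓ 0011-✓ 01-00✓ 01-10✓ 010-0✓ 0101- 011-0✓ 0110-✓ 1-000✓ 1-100✓ 1-111 10-00✓ 10-11 101-0✓ 1011-✓ 11-00✓ 11-01✓ 110-0✓ 1100-✓ 111-1 1110-✓
Round 2: --100 -01-0 -011- -1-00 -10-0 -110- 0--10 0-1-0 01--0 1--00 11-0-
PIs = {--100, -01-0, -011-, -1-00, -10-0, -110-, 0--10, 0-1-0, 00001, 01--0, 0101-, 1--00, 1-111, 10-11, 11-0-, 111-1}
Coverage chart:
  m1: 00001 ←essential
  m2: 0--10 ←essential
  m4: --100,-01-0,0-1-0
  m6: -01-0,-011-,0--10,0-1-0
  m7: -011- ←essential
  m11: 0101- ←essential
  m12: --100,-1-00,-110-,0-1-0,01--0
  m13: -110- ←essential
  m19: 10-11 ←essential
  m20: --100,-01-0,1--00
  m22: -01-0,-011-
  m23: -011-,1-111,10-11
  m24: -1-00,-10-0,1--00,11-0-
  m25: 11-0- ←essential
  m26: -10-0 ←essential
  m28: --100,-1-00,-110-,1--00,11-0-
  m29: -110-,11-0-,111-1
  m31: 1-111,111-1
Essential: -011-, -10-0, -110-, 0--10, 00001, 0101-, 10-11, 11-0-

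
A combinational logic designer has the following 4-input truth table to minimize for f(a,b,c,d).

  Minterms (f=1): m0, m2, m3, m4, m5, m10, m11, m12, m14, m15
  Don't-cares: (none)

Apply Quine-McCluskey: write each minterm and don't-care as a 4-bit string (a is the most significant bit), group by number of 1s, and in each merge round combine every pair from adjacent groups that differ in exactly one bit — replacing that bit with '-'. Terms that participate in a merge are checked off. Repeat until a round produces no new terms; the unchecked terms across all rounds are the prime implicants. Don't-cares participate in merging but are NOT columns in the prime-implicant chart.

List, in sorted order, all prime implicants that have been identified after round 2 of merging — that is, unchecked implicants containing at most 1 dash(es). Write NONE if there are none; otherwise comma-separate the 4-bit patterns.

Round 0: 0000✓ 0010✓ 0011✓ 0100✓ 0101✓ 1010✓ 1011✓ 1100✓ 1110✓ 1111✓
Round 1: -010✓ -011✓ -100 0-00 00-0 001-✓ 010- 1-10✓ 1-11✓ 101-✓ 11-0 111-✓
Round 2: -01- 1-1-
PIs = {-01-, -100, 0-00, 00-0, 010-, 1-1-, 11-0}

-100, 0-00, 00-0, 010-, 11-0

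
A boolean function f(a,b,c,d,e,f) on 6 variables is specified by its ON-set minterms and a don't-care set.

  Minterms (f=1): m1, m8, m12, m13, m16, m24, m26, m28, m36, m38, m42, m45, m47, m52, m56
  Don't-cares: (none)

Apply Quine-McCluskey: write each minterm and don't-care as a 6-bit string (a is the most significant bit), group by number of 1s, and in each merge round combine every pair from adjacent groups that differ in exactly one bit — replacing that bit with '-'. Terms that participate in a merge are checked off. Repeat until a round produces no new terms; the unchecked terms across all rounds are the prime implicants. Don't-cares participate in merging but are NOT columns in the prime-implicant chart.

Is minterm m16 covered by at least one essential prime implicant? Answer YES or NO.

YES

Round 0: 000001 001000✓ 001100✓ 001101✓ 010000✓ 011000✓ 011010✓ 011100✓ 100100✓ 100110✓ 101010 101101✓ 101111✓ 110100✓ 111000✓
Round 1: -01101 -11000 0-1000✓ 0-1100✓ 001-00✓ 00110- 01-000 011-00✓ 0110-0 1-0100 1001-0 1011-1
Round 2: 0-1-00
PIs = {-01101, -11000, 0-1-00, 000001, 00110-, 01-000, 0110-0, 1-0100, 1001-0, 101010, 1011-1}
Coverage chart:
  m1: 000001 ←essential
  m8: 0-1-00 ←essential
  m12: 0-1-00,00110-
  m13: -01101,00110-
  m16: 01-000 ←essential
  m24: -11000,0-1-00,01-000,0110-0
  m26: 0110-0 ←essential
  m28: 0-1-00 ←essential
  m36: 1-0100,1001-0
  m38: 1001-0 ←essential
  m42: 101010 ←essential
  m45: -01101,1011-1
  m47: 1011-1 ←essential
  m52: 1-0100 ←essential
  m56: -11000 ←essential
Essential: -11000, 0-1-00, 000001, 01-000, 0110-0, 1-0100, 1001-0, 101010, 1011-1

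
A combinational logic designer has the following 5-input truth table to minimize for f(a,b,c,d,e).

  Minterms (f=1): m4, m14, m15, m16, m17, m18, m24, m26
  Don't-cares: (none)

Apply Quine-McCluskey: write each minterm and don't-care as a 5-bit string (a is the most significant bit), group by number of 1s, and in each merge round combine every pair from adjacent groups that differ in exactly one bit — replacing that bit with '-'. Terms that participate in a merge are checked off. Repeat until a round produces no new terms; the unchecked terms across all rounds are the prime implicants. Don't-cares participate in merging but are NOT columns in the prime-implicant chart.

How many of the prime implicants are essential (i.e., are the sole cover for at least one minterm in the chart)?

4

Round 0: 00100 01110✓ 01111✓ 10000✓ 10001✓ 10010✓ 11000✓ 11010✓
Round 1: 0111- 1-000✓ 1-010✓ 100-0✓ 1000- 110-0✓
Round 2: 1-0-0
PIs = {00100, 0111-, 1-0-0, 1000-}
Coverage chart:
  m4: 00100 ←essential
  m14: 0111- ←essential
  m15: 0111- ←essential
  m16: 1-0-0,1000-
  m17: 1000- ←essential
  m18: 1-0-0 ←essential
  m24: 1-0-0 ←essential
  m26: 1-0-0 ←essential
Essential: 00100, 0111-, 1-0-0, 1000-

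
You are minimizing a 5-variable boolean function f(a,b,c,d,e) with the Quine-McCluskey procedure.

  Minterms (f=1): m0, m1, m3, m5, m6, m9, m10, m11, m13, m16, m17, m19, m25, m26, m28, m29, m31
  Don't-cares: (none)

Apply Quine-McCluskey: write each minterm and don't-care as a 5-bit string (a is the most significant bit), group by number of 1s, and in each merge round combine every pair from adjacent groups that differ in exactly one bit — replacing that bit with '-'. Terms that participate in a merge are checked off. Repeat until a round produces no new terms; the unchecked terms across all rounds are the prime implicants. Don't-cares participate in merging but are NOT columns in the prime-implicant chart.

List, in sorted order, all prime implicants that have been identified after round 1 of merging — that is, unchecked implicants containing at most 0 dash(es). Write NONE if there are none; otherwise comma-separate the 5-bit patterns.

[col 0] 00000*, 00001*, 00011*, 00101*, 00110, 01001*, 01010*, 01011*, 01101*, 10000*, 10001*, 10011*, 11001*, 11010*, 11100*, 11101*, 11111*
[col 1] -0000*, -0001*, -0011*, -1001*, -1010, -1101*, 0-001*, 0-011*, 0-101*, 00-01*, 000-1*, 0000-*, 01-01*, 010-1*, 0101-, 1-001*, 100-1*, 1000-*, 11-01*, 111-1, 1110-
[col 2] --001, -00-1, -000-, -1-01, 0--01, 0-0-1
Prime implicants: --001, -00-1, -000-, -1-01, -1010, 0--01, 0-0-1, 00110, 0101-, 111-1, 1110-

00110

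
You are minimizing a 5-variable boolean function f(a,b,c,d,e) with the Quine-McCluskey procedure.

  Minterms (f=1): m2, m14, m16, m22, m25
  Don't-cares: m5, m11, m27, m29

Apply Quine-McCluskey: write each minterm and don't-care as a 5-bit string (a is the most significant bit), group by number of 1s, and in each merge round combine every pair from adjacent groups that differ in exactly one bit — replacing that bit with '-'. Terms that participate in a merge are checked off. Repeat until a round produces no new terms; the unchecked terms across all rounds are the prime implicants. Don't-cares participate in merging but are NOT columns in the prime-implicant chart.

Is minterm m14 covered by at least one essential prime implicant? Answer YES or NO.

Round 0: 00010 00101 01011✓ 01110 10000 10110 11001✓ 11011✓ 11101✓
Round 1: -1011 11-01 110-1
PIs = {-1011, 00010, 00101, 01110, 10000, 10110, 11-01, 110-1}
Coverage chart:
  m2: 00010 ←essential
  m14: 01110 ←essential
  m16: 10000 ←essential
  m22: 10110 ←essential
  m25: 11-01,110-1
Essential: 00010, 01110, 10000, 10110

YES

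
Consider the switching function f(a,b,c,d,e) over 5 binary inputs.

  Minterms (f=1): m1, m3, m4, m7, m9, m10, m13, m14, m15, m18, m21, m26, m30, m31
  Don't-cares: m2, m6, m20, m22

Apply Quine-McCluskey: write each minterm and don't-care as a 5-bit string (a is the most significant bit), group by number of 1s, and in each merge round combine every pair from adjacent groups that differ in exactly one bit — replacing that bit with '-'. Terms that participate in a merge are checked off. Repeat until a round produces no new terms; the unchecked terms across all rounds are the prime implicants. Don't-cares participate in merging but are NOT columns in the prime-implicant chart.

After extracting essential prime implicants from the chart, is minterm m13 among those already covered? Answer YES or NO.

NO

size-2^0 implicants → 00001(✓)  00010(✓)  00011(✓)  00100(✓)  00110(✓)  00111(✓)  01001(✓)  01010(✓)  01101(✓)  01110(✓)  01111(✓)  10010(✓)  10100(✓)  10101(✓)  10110(✓)  11010(✓)  11110(✓)  11111(✓)
size-2^1 implicants → -0010(✓)  -0100(✓)  -0110(✓)  -1010(✓)  -1110(✓)  -1111(✓)  0-001  0-010(✓)  0-110(✓)  0-111(✓)  00-10(✓)  00-11(✓)  000-1  0001-(✓)  001-0(✓)  0011-(✓)  01-01  01-10(✓)  011-1  0111-(✓)  1-010(✓)  1-110(✓)  10-10(✓)  101-0(✓)  1010-  11-10(✓)  1111-(✓)
size-2^2 implicants → --010(✓)  --110(✓)  -0-10(✓)  -01-0  -1-10(✓)  -111-  0--10(✓)  0-11-  00-1-  1--10(✓)
size-2^3 implicants → ---10
Unchecked terms (primes): ---10, -01-0, -111-, 0-001, 0-11-, 00-1-, 000-1, 01-01, 011-1, 1010-
Minterm coverage:
  m1 ⊆ 0-001,000-1
  m3 ⊆ 00-1-,000-1
  m4 ⊆ -01-0 [E]
  m7 ⊆ 0-11-,00-1-
  m9 ⊆ 0-001,01-01
  m10 ⊆ ---10 [E]
  m13 ⊆ 01-01,011-1
  m14 ⊆ ---10,-111-,0-11-
  m15 ⊆ -111-,0-11-,011-1
  m18 ⊆ ---10 [E]
  m21 ⊆ 1010- [E]
  m26 ⊆ ---10 [E]
  m30 ⊆ ---10,-111-
  m31 ⊆ -111- [E]
E = {---10, -01-0, -111-, 1010-}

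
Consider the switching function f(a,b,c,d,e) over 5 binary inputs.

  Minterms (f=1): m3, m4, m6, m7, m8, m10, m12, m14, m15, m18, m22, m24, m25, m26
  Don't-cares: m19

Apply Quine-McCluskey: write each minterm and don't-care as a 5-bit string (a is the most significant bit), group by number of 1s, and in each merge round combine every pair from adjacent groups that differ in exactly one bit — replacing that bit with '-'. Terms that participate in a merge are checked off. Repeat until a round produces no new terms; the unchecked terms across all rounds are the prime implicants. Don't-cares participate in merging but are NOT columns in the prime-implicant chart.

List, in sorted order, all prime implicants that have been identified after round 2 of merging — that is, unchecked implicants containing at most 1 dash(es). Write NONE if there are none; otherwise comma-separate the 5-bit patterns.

size-2^0 implicants → 00011(✓)  00100(✓)  00110(✓)  00111(✓)  01000(✓)  01010(✓)  01100(✓)  01110(✓)  01111(✓)  10010(✓)  10011(✓)  10110(✓)  11000(✓)  11001(✓)  11010(✓)
size-2^1 implicants → -0011  -0110  -1000(✓)  -1010(✓)  0-100(✓)  0-110(✓)  0-111(✓)  00-11  001-0(✓)  0011-(✓)  01-00(✓)  01-10(✓)  010-0(✓)  011-0(✓)  0111-(✓)  1-010  10-10  1001-  110-0(✓)  1100-
size-2^2 implicants → -10-0  0-1-0  0-11-  01--0
Unchecked terms (primes): -0011, -0110, -10-0, 0-1-0, 0-11-, 00-11, 01--0, 1-010, 10-10, 1001-, 1100-

-0011, -0110, 00-11, 1-010, 10-10, 1001-, 1100-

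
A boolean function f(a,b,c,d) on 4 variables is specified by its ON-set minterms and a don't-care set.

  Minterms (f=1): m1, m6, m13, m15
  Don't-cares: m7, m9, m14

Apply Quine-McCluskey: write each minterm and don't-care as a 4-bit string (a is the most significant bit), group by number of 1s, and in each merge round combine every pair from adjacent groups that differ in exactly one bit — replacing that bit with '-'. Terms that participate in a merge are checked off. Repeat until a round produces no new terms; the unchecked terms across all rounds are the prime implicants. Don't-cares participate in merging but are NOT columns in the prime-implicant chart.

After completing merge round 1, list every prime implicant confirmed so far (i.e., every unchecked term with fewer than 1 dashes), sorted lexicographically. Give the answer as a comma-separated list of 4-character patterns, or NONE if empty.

NONE

size-2^0 implicants → 0001(✓)  0110(✓)  0111(✓)  1001(✓)  1101(✓)  1110(✓)  1111(✓)
size-2^1 implicants → -001  -110(✓)  -111(✓)  011-(✓)  1-01  11-1  111-(✓)
size-2^2 implicants → -11-
Unchecked terms (primes): -001, -11-, 1-01, 11-1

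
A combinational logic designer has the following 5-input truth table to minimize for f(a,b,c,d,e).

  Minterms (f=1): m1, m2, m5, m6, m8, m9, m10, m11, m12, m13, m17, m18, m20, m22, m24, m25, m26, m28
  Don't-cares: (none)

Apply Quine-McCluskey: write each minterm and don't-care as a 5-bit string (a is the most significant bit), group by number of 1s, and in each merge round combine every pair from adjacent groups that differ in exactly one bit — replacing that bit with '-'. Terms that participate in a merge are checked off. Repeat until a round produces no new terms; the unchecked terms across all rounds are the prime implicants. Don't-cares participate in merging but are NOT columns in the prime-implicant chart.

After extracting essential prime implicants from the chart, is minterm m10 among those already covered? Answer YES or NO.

YES

[col 0] 00001*, 00010*, 00101*, 00110*, 01000*, 01001*, 01010*, 01011*, 01100*, 01101*, 10001*, 10010*, 10100*, 10110*, 11000*, 11001*, 11010*, 11100*
[col 1] -0001*, -0010*, -0110*, -1000*, -1001*, -1010*, -1100*, 0-001*, 0-010*, 0-101*, 00-01*, 00-10*, 01-00*, 01-01*, 010-0*, 010-1*, 0100-*, 0101-*, 0110-*, 1-001*, 1-010*, 1-100, 10-10*, 101-0, 11-00*, 110-0*, 1100-*
[col 2] --001, --010, -0-10, -1-00, -10-0, -100-, 0--01, 01-0-, 010--
Prime implicants: --001, --010, -0-10, -1-00, -10-0, -100-, 0--01, 01-0-, 010--, 1-100, 101-0
PI chart (minterm → PIs covering it):
  1 | --001,0--01
  2 | --010,-0-10
  5 | 0--01  (sole → essential)
  6 | -0-10  (sole → essential)
  8 | -1-00,-10-0,-100-,01-0-,010--
  9 | --001,-100-,0--01,01-0-,010--
  10 | --010,-10-0,010--
  11 | 010--  (sole → essential)
  12 | -1-00,01-0-
  13 | 0--01,01-0-
  17 | --001  (sole → essential)
  18 | --010,-0-10
  20 | 1-100,101-0
  22 | -0-10,101-0
  24 | -1-00,-10-0,-100-
  25 | --001,-100-
  26 | --010,-10-0
  28 | -1-00,1-100
Essential prime implicants: --001, -0-10, 0--01, 010--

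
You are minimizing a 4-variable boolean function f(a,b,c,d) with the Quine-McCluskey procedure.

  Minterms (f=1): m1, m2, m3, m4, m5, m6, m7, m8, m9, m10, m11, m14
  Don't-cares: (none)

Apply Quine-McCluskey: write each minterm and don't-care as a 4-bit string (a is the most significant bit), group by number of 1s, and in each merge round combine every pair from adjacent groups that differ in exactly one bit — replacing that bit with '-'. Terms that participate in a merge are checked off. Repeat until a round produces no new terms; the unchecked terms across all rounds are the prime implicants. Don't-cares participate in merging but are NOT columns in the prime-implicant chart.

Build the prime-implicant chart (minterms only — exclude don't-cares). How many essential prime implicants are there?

Round 0: 0001✓ 0010✓ 0011✓ 0100✓ 0101✓ 0110✓ 0111✓ 1000✓ 1001✓ 1010✓ 1011✓ 1110✓
Round 1: -001✓ -010✓ -011✓ -110✓ 0-01✓ 0-10✓ 0-11✓ 00-1✓ 001-✓ 01-0✓ 01-1✓ 010-✓ 011-✓ 1-10✓ 10-0✓ 10-1✓ 100-✓ 101-✓
Round 2: --10 -0-1 -01- 0--1 0-1- 01-- 10--
PIs = {--10, -0-1, -01-, 0--1, 0-1-, 01--, 10--}
Coverage chart:
  m1: -0-1,0--1
  m2: --10,-01-,0-1-
  m3: -0-1,-01-,0--1,0-1-
  m4: 01-- ←essential
  m5: 0--1,01--
  m6: --10,0-1-,01--
  m7: 0--1,0-1-,01--
  m8: 10-- ←essential
  m9: -0-1,10--
  m10: --10,-01-,10--
  m11: -0-1,-01-,10--
  m14: --10 ←essential
Essential: --10, 01--, 10--

3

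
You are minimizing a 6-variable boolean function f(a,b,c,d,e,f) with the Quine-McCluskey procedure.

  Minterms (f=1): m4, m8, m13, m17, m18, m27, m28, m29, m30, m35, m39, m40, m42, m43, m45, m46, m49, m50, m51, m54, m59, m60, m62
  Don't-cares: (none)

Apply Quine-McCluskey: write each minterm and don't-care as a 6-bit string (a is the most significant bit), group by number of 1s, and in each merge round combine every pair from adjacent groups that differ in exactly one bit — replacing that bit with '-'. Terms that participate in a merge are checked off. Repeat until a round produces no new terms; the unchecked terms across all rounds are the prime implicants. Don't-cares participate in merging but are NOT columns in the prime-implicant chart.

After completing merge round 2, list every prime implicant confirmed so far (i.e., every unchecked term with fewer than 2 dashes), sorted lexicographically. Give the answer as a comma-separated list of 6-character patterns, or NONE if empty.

Round 0: 000100 001000✓ 001101✓ 010001✓ 010010✓ 011011✓ 011100✓ 011101✓ 011110✓ 100011✓ 100111✓ 101000✓ 101010✓ 101011✓ 101101✓ 101110✓ 110001✓ 110010✓ 110011✓ 110110✓ 111011✓ 111100✓ 111110✓
Round 1: -01000 -01101 -10001 -10010 -11011 -11100✓ -11110✓ 0-1101 0111-0✓ 01110- 1-0011✓ 1-1011✓ 1-1110 10-011✓ 100-11 101-10 1010-0 10101- 11-011✓ 11-110 110-10 1100-1 11001- 1111-0✓
Round 2: -111-0 1--011
PIs = {-01000, -01101, -10001, -10010, -11011, -111-0, 0-1101, 000100, 01110-, 1--011, 1-1110, 100-11, 101-10, 1010-0, 10101-, 11-110, 110-10, 1100-1, 11001-}

-01000, -01101, -10001, -10010, -11011, 0-1101, 000100, 01110-, 1-1110, 100-11, 101-10, 1010-0, 10101-, 11-110, 110-10, 1100-1, 11001-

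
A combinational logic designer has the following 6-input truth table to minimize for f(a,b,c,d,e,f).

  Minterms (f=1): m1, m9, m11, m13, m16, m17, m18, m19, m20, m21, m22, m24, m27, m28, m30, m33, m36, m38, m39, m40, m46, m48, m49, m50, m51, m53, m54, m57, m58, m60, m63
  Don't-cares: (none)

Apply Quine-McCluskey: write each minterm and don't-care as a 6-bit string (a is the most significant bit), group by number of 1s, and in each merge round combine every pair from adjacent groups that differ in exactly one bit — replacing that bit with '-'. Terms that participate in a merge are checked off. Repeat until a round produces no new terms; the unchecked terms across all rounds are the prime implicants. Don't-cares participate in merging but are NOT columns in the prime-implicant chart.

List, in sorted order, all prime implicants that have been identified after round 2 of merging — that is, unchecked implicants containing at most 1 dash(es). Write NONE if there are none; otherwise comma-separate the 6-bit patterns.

Round 0: 000001✓ 001001✓ 001011✓ 001101✓ 010000✓ 010001✓ 010010✓ 010011✓ 010100✓ 010101✓ 010110✓ 011000✓ 011011✓ 011100✓ 011110✓ 100001✓ 100100✓ 100110✓ 100111✓ 101000 101110✓ 110000✓ 110001✓ 110010✓ 110011✓ 110101✓ 110110✓ 111001✓ 111010✓ 111100✓ 111111
Round 1: -00001✓ -10000✓ -10001✓ -10010✓ -10011✓ -10101✓ -10110✓ -11100 0-0001✓ 0-1011 00-001 001-01 0010-1 01-000✓ 01-011 01-100✓ 01-110✓ 010-00✓ 010-01✓ 010-10✓ 0100-0✓ 0100-1✓ 01000-✓ 01001-✓ 0101-0✓ 01010-✓ 011-00✓ 0111-0✓ 1-0001✓ 1-0110 10-110 1001-0 10011- 11-001 11-010 110-01✓ 110-10✓ 1100-0✓ 1100-1✓ 11000-✓ 11001-✓
Round 2: --0001 -10-01 -10-10 -100-0✓ -100-1✓ -1000-✓ -1001-✓ 01--00 01-1-0 010--0 010-0- 0100--✓ 1100--✓
Round 3: -100--
PIs = {--0001, -10-01, -10-10, -100--, -11100, 0-1011, 00-001, 001-01, 0010-1, 01--00, 01-011, 01-1-0, 010--0, 010-0-, 1-0110, 10-110, 1001-0, 10011-, 101000, 11-001, 11-010, 111111}

-11100, 0-1011, 00-001, 001-01, 0010-1, 01-011, 1-0110, 10-110, 1001-0, 10011-, 101000, 11-001, 11-010, 111111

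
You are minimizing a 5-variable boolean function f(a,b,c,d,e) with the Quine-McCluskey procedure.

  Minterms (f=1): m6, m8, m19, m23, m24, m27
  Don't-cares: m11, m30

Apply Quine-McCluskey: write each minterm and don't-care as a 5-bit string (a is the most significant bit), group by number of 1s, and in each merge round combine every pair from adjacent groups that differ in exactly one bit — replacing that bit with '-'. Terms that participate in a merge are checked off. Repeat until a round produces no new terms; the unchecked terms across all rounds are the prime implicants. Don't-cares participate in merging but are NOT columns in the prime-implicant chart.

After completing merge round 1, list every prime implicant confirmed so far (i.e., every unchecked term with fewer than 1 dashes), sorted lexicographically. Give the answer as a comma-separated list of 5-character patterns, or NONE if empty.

00110, 11110

Round 0: 00110 01000✓ 01011✓ 10011✓ 10111✓ 11000✓ 11011✓ 11110
Round 1: -1000 -1011 1-011 10-11
PIs = {-1000, -1011, 00110, 1-011, 10-11, 11110}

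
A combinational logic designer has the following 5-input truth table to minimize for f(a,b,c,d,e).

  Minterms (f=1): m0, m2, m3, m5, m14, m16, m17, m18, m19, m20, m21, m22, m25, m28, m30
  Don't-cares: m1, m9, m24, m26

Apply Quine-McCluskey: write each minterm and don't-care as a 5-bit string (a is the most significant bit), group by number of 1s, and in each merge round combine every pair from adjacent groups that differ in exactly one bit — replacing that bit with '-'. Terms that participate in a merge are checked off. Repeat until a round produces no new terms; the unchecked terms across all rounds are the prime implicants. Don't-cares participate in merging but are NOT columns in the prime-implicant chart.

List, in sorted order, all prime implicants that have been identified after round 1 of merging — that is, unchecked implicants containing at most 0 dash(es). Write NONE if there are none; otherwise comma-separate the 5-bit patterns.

NONE

Round 0: 00000✓ 00001✓ 00010✓ 00011✓ 00101✓ 01001✓ 01110✓ 10000✓ 10001✓ 10010✓ 10011✓ 10100✓ 10101✓ 10110✓ 11000✓ 11001✓ 11010✓ 11100✓ 11110✓
Round 1: -0000✓ -0001✓ -0010✓ -0011✓ -0101✓ -1001✓ -1110 0-001✓ 00-01✓ 000-0✓ 000-1✓ 0000-✓ 0001-✓ 1-000✓ 1-001✓ 1-010✓ 1-100✓ 1-110✓ 10-00✓ 10-01✓ 10-10✓ 100-0✓ 100-1✓ 1000-✓ 1001-✓ 101-0✓ 1010-✓ 11-00✓ 11-10✓ 110-0✓ 1100-✓ 111-0✓
Round 2: --001 -0-01 -00-0✓ -00-1✓ -000-✓ -001-✓ 000--✓ 1--00✓ 1--10✓ 1-0-0✓ 1-00- 1-1-0✓ 10--0✓ 10-0- 100--✓ 11--0✓
Round 3: -00-- 1---0
PIs = {--001, -0-01, -00--, -1110, 1---0, 1-00-, 10-0-}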